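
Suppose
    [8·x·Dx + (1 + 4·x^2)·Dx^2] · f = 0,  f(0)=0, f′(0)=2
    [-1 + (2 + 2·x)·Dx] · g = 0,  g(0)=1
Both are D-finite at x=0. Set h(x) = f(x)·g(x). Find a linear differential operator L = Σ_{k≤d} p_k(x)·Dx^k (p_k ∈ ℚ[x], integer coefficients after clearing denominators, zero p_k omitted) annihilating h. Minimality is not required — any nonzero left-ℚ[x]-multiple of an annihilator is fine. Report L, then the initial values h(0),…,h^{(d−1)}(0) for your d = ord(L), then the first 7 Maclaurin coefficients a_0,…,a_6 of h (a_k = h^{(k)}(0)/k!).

f: a_k = 0, 2, 0, -8/3, 0, 32/5, 0, …
g: a_k = 1, 1/2, -1/8, 1/16, -5/128, 7/256, -21/1024, …
f·g: L₀ = L_f ⊗_s L_g, ord ≤ 2·1.
L = (3 - 16·x - 4·x^2) + (-4 + 28·x + 48·x^2 + 16·x^3)·Dx + (4 + 8·x + 20·x^2 + 32·x^3 + 16·x^4)·Dx^2  (order 2).
h: a_k = 0, 2, 1, -35/12, -29/24, 6389/960, 5929/1920, …
ICs: h(0) = 0, h′(0) = 2.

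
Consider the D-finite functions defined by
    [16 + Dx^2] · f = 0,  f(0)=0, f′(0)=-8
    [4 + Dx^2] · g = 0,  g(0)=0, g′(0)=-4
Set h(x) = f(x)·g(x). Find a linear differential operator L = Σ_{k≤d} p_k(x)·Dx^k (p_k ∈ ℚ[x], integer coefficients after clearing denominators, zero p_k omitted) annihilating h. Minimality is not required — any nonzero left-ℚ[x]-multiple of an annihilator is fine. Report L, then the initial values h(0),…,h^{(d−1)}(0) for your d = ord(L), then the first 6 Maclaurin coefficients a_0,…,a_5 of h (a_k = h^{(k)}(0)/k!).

f: a_k = 0, -8, 0, 64/3, 0, -256/15, …
g: a_k = 0, -4, 0, 8/3, 0, -8/15, …
h₀=f·g: eliminate ⇒ L₀, order ≤ 2·2.
L = 144 + 40·Dx^2 + Dx^4  (order 4).
h: a_k = 0, 0, 32, 0, -320/3, 0, …
ICs: h(0) = 0, h′(0) = 0, h′′(0) = 64, h′′′(0) = 0.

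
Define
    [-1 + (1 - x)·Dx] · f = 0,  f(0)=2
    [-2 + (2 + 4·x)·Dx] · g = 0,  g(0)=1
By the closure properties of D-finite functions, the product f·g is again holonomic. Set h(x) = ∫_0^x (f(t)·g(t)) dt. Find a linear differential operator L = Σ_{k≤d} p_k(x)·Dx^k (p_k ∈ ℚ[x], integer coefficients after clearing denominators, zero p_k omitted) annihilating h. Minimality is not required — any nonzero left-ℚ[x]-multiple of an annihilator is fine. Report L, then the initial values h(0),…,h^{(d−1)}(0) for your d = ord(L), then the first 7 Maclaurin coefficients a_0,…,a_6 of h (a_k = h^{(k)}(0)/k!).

f: a_k = 2, 2, 2, 2, 2, 2, 2, …
g: a_k = 1, 1, -1/2, 1/2, -5/8, 7/8, -21/16, …
L₀ := L_f ⊗_s L_g (sym. prod.), ord ≤ 1.
∫: right-multiply L₀ by Dx.
L = (2 + x)·Dx + (-1 - x + 2·x^2)·Dx^2  (order 2).
h: a_k = 0, 2, 2, 1, 1, 11/20, 3/4, …
ICs: h(0) = 0, h′(0) = 2.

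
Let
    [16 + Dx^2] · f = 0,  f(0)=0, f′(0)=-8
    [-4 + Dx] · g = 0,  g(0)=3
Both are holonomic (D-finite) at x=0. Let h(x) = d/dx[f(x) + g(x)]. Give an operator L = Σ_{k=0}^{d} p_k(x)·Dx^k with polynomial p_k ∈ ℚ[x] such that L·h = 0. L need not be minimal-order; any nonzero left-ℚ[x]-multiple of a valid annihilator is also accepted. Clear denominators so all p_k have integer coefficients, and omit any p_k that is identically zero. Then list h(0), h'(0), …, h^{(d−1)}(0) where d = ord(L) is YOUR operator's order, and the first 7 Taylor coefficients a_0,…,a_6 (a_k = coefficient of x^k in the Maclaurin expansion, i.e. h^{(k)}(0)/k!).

f: a_k = 0, -8, 0, 64/3, 0, -256/15, 0, …
g: a_k = 3, 12, 24, 32, 32, 128/5, 256/15, …
Sum ⇒ L₀ = lclm(L_f,L_g) in ℚ(x)⟨Dx⟩.
h=h₀': d/dx-closure on L₀ ⇒ L.
L = 64 - 16·Dx + 4·Dx^2 - Dx^3  (order 3).
h: a_k = 4, 48, 160, 128, 128/3, 512/5, 1024/9, …
ICs: h(0) = 4, h′(0) = 48, h′′(0) = 320.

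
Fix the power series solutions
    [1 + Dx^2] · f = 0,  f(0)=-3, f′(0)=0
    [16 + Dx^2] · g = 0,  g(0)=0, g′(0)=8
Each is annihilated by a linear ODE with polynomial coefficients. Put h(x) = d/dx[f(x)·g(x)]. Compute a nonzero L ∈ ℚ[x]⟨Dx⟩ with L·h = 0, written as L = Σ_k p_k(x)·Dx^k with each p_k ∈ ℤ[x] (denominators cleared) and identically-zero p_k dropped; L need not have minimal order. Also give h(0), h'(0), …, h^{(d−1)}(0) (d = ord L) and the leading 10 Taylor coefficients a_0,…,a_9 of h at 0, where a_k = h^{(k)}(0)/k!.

f: a_k = -3, 0, 3/2, 0, -1/8, 0, 1/240, 0, -1/13440, 0, …
g: a_k = 0, 8, 0, -64/3, 0, 256/15, 0, -2048/315, 0, 4096/2835, …
L₀ := L_f ⊗_s L_g (sym. prod.), ord ≤ 4.
h₀' ⇒ L via d/dx closure of L₀.
L = 225 + 34·Dx^2 + Dx^4  (order 4).
h: a_k = -24, 0, 228, 0, -421, 0, 10039/30, 0, -246601/1680, 0, …
ICs: h(0) = -24, h′(0) = 0, h′′(0) = 456, h′′′(0) = 0.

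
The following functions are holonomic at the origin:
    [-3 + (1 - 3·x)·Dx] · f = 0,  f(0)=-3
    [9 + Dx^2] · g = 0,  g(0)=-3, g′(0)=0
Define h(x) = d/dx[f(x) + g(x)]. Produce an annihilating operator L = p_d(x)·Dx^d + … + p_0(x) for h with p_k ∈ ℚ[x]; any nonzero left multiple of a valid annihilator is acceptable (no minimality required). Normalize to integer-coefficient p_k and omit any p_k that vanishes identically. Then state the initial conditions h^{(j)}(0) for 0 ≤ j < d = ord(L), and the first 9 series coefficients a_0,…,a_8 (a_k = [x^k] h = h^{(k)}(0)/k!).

L = (702 - 324·x + 486·x^2) + (-63 + 243·x - 243·x^2 + 243·x^3)·Dx + (78 - 36·x + 54·x^2)·Dx^2 + (-7 + 27·x - 27·x^2 + 27·x^3)·Dx^3  (order 3).
h: a_k = -9, -27, -243, -2025/2, -3645, -524151/40, -45927, -88182027/560, -531441, …
ICs: h(0) = -9, h′(0) = -27, h′′(0) = -486.

f: a_k = -3, -9, -27, -81, -243, -729, -2187, -6561, -19683, …
g: a_k = -3, 0, 27/2, 0, -81/8, 0, 243/80, 0, -2187/4480, …
Sum ⇒ L₀ = lclm(L_f,L_g) in ℚ(x)⟨Dx⟩.
Differentiate: ansatz ord ≤ ord L₀ ⇒ L.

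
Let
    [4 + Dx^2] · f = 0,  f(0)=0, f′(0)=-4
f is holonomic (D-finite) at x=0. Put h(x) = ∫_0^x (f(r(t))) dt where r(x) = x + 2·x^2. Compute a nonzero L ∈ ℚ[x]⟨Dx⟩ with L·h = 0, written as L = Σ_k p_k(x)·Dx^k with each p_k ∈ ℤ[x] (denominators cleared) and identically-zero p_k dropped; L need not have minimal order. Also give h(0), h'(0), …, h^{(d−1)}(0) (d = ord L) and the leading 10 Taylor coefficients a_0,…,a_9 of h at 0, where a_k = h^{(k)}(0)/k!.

f: a_k = 0, -4, 0, 8/3, 0, -8/15, 0, 16/315, 0, -8/2835, …
Change of var in L_f (x↦r) gives L₀.
h=∫₀ˣh₀: take L = L₀·Dx.
L = (4 + 48·x + 192·x^2 + 256·x^3)·Dx - 4·Dx^2 + (1 + 4·x)·Dx^3  (order 3).
h: a_k = 0, 0, -2, -8/3, 2/3, 16/5, 236/45, 16/7, -838/315, -1888/405, …
ICs: h(0) = 0, h′(0) = 0, h′′(0) = -4.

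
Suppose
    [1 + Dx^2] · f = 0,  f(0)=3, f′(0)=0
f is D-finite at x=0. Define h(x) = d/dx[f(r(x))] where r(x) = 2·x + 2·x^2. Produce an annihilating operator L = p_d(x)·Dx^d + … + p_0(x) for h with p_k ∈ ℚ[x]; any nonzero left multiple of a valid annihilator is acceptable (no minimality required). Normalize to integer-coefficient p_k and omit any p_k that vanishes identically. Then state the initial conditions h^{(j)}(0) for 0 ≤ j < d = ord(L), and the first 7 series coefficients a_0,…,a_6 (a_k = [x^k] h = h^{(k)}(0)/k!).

f: a_k = 3, 0, -3/2, 0, 1/8, 0, -1/240, …
h₀=f(r): pull back L_f along r ⇒ L₀.
Derive L from L₀ (diff closure).
L = (16 + 32·x + 96·x^2 + 128·x^3 + 64·x^4) + (-6 - 12·x)·Dx + (1 + 4·x + 4·x^2)·Dx^2  (order 2).
h: a_k = 0, -12, -36, -16, 40, 352/5, 224/5, …
ICs: h(0) = 0, h′(0) = -12.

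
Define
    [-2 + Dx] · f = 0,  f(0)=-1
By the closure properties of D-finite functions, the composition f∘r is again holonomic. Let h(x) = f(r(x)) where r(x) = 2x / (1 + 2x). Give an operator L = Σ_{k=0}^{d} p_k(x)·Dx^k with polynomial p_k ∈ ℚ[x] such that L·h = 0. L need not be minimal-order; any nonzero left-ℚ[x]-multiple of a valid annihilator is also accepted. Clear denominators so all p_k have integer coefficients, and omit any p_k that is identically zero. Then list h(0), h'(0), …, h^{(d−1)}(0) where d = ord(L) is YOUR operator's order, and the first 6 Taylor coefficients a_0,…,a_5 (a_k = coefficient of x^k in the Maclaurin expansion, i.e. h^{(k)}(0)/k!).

f: a_k = -1, -2, -2, -4/3, -2/3, -4/15, …
Substitute x→r, Dx→(1/r')Dx; clear ⇒ L₀.
L = -4 + (1 + 4·x + 4·x^2)·Dx  (order 1).
h: a_k = -1, -4, 0, 16/3, -32/3, 64/5, …
ICs: h(0) = -1.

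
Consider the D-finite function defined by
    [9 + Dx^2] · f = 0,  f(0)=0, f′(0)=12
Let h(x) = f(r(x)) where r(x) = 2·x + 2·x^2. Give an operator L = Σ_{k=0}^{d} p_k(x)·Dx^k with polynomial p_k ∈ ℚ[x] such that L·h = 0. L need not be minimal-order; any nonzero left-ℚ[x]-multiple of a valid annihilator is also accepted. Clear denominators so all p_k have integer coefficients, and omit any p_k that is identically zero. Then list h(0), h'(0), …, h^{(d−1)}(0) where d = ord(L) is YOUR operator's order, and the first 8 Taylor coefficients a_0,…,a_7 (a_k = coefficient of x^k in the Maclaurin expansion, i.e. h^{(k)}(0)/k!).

f: a_k = 0, 12, 0, -18, 0, 81/10, 0, -243/140, …
Change of var in L_f (x↦r) gives L₀.
L = (36 + 216·x + 432·x^2 + 288·x^3) - 2·Dx + (1 + 2·x)·Dx^2  (order 2).
h: a_k = 0, 24, 24, -144, -432, -864/5, 1152, 82944/35, …
ICs: h(0) = 0, h′(0) = 24.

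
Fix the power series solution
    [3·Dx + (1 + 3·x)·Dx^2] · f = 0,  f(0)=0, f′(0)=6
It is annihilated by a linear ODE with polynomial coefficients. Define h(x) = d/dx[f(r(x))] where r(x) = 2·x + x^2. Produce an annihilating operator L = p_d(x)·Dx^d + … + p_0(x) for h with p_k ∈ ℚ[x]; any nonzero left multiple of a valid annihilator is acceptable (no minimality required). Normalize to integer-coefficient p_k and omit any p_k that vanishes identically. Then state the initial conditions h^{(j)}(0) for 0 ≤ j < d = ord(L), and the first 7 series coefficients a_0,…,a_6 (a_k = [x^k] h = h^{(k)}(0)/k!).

f: a_k = 0, 6, -9, 18, -81/2, 486/5, -243, …
L₀ from L_f via x↦r, Dx↦r'^{-1}Dx.
Derive L from L₀ (diff closure).
L = (5 + 6·x + 3·x^2) + (1 + 7·x + 9·x^2 + 3·x^3)·Dx  (order 1).
h: a_k = 12, -60, 324, -1764, 9612, -52380, 285444, …
ICs: h(0) = 12.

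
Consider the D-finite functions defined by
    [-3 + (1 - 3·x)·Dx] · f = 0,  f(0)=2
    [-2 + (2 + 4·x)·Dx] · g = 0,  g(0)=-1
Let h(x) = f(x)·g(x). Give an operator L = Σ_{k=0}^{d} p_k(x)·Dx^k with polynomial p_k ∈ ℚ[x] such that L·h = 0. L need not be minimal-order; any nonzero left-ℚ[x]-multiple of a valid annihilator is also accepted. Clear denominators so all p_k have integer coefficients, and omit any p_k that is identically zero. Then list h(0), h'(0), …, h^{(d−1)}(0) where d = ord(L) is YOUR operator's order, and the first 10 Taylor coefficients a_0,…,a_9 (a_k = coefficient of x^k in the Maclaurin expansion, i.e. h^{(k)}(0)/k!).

L = (4 + 3·x) + (-1 + x + 6·x^2)·Dx  (order 1).
h: a_k = -2, -8, -23, -70, -835/4, -628, -15051/8, -22593/4, -1084035/64, -813205/16, …
ICs: h(0) = -2.

f: a_k = 2, 6, 18, 54, 162, 486, 1458, 4374, 13122, 39366, …
g: a_k = -1, -1, 1/2, -1/2, 5/8, -7/8, 21/16, -33/16, 429/128, -715/128, …
Sym-product of L_f,L_g gives L₀ (≤ ord 1).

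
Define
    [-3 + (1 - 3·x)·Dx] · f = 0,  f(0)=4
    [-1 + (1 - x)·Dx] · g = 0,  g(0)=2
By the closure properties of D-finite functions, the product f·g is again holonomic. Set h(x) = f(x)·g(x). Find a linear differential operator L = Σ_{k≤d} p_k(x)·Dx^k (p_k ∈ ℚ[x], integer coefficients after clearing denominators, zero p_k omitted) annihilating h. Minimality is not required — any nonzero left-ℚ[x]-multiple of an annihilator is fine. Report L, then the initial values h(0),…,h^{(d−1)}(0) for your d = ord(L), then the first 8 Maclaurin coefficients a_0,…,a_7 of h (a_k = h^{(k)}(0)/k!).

f: a_k = 4, 12, 36, 108, 324, 972, 2916, 8748, …
g: a_k = 2, 2, 2, 2, 2, 2, 2, 2, …
f·g: L₀ = L_f ⊗_s L_g, ord ≤ 1·1.
L = (-4 + 6·x) + (1 - 4·x + 3·x^2)·Dx  (order 1).
h: a_k = 8, 32, 104, 320, 968, 2912, 8744, 26240, …
ICs: h(0) = 8.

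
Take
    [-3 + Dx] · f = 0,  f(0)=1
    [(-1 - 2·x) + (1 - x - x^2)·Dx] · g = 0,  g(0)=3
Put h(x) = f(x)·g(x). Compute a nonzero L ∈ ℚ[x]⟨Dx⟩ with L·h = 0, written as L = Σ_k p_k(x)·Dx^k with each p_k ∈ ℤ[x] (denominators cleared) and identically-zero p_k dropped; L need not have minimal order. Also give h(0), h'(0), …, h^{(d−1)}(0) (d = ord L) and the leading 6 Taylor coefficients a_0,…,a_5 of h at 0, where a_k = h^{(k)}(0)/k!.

f: a_k = 1, 3, 9/2, 9/2, 27/8, 81/40, …
g: a_k = 3, 3, 6, 9, 15, 24, …
h₀=f·g: eliminate ⇒ L₀, order ≤ 1·1.
L = (4 - x - 3·x^2) + (-1 + x + x^2)·Dx  (order 1).
h: a_k = 3, 12, 57/2, 54, 741/8, 1527/10, …
ICs: h(0) = 3.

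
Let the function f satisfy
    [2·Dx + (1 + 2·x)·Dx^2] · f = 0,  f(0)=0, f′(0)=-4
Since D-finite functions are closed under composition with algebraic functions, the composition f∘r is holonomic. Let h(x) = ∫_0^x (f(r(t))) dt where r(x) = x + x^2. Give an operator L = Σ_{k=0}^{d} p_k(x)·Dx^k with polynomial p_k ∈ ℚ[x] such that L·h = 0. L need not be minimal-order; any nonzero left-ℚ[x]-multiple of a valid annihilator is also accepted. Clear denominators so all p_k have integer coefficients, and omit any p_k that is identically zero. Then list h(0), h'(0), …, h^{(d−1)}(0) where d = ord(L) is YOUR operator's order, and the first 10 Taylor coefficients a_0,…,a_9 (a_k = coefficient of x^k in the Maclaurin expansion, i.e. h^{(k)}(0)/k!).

L = (4·x + 4·x^2)·Dx^2 + (1 + 4·x + 6·x^2 + 4·x^3)·Dx^3  (order 3).
h: a_k = 0, 0, -2, 0, 2/3, -4/5, 8/15, 0, -4/7, 8/9, …
ICs: h(0) = 0, h′(0) = 0, h′′(0) = -4.

f: a_k = 0, -4, 4, -16/3, 8, -64/5, 64/3, -256/7, 64, -1024/9, …
h₀=f(r): pull back L_f along r ⇒ L₀.
Integrate: L := L₀·Dx.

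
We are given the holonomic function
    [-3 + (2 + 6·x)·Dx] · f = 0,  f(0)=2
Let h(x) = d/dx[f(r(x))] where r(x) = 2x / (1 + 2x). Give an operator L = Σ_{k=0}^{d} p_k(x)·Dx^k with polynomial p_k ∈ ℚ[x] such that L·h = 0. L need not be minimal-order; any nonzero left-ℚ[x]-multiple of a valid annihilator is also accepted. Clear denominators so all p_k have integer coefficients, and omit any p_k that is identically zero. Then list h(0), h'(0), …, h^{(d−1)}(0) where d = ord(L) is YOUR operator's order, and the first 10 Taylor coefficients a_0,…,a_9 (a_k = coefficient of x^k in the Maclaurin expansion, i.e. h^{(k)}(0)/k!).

L = (-7 - 32·x) + (-1 - 10·x - 16·x^2)·Dx  (order 1).
h: a_k = 6, -42, 261, -1677, 45345/4, -318915/4, 4608345/8, -33903165/8, 2020675545/64, -15193591815/64, …
ICs: h(0) = 6.

f: a_k = 2, 3, -9/4, 27/8, -405/64, 1701/128, -15309/512, 72171/1024, -2814669/16384, 14073345/32768, …
Substitute x→r, Dx→(1/r')Dx; clear ⇒ L₀.
Differentiate: ansatz ord ≤ ord L₀ ⇒ L.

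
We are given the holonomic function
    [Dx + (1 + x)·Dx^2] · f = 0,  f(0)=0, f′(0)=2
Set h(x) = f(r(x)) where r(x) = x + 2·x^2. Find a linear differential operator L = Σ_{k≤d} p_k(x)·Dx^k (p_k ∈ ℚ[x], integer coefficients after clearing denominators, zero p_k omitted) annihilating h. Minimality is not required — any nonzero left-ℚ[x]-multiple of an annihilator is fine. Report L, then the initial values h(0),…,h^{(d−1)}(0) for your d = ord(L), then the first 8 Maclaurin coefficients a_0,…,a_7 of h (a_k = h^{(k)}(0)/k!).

L = (-3 + 4·x + 8·x^2)·Dx + (1 + 5·x + 6·x^2 + 8·x^3)·Dx^2  (order 2).
h: a_k = 0, 2, 3, -10/3, -1/2, 22/5, -3, -26/7, …
ICs: h(0) = 0, h′(0) = 2.

f: a_k = 0, 2, -1, 2/3, -1/2, 2/5, -1/3, 2/7, …
L₀ from L_f via x↦r, Dx↦r'^{-1}Dx.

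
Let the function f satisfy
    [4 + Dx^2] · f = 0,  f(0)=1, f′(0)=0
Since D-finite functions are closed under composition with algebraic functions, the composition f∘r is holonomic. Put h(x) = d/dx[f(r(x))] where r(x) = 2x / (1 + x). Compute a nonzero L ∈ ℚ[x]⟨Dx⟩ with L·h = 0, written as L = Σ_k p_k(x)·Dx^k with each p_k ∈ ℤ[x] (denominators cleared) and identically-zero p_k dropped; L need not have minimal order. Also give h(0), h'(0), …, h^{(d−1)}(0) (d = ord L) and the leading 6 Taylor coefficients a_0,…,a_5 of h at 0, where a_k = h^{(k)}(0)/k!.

f: a_k = 1, 0, -2, 0, 2/3, 0, …
L₀ from L_f via x↦r, Dx↦r'^{-1}Dx.
h₀' ⇒ L via d/dx closure of L₀.
L = (22 + 12·x + 6·x^2) + (6 + 18·x + 18·x^2 + 6·x^3)·Dx + (1 + 4·x + 6·x^2 + 4·x^3 + x^4)·Dx^2  (order 2).
h: a_k = 0, -16, 48, -160/3, -160/3, 5488/15, …
ICs: h(0) = 0, h′(0) = -16.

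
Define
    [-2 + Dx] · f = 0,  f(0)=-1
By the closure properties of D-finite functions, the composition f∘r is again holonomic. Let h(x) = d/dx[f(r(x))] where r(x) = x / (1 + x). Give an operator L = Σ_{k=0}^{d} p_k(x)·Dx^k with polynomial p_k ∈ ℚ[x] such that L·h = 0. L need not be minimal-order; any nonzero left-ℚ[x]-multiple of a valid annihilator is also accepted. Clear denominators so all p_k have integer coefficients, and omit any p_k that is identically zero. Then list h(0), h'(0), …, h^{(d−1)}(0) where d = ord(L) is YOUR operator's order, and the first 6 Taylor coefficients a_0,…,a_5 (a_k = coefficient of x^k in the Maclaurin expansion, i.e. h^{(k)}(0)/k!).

f: a_k = -1, -2, -2, -4/3, -2/3, -4/15, …
Substitute x→r, Dx→(1/r')Dx; clear ⇒ L₀.
h=h₀': d/dx-closure on L₀ ⇒ L.
L = -2·x + (-1 - 2·x - x^2)·Dx  (order 1).
h: a_k = -2, 0, 2, -8/3, 2, -8/15, …
ICs: h(0) = -2.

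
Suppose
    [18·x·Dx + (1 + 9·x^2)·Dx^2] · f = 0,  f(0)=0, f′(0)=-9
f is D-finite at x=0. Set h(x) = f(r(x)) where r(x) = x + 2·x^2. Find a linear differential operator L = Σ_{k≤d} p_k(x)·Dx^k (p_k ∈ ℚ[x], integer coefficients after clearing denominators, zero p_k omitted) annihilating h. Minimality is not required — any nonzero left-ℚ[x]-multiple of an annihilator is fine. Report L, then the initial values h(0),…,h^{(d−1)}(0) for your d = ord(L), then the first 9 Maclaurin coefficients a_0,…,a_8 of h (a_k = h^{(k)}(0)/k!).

f: a_k = 0, -9, 0, 27, 0, -729/5, 0, 6561/7, 0, …
h₀=f(r): pull back L_f along r ⇒ L₀.
L = (-4 + 18·x + 144·x^2 + 432·x^3 + 432·x^4)·Dx + (1 + 4·x + 9·x^2 + 72·x^3 + 180·x^4 + 144·x^5)·Dx^2  (order 2).
h: a_k = 0, -9, -18, 27, 162, 891/5, -1242, -34263/7, 1458, …
ICs: h(0) = 0, h′(0) = -9.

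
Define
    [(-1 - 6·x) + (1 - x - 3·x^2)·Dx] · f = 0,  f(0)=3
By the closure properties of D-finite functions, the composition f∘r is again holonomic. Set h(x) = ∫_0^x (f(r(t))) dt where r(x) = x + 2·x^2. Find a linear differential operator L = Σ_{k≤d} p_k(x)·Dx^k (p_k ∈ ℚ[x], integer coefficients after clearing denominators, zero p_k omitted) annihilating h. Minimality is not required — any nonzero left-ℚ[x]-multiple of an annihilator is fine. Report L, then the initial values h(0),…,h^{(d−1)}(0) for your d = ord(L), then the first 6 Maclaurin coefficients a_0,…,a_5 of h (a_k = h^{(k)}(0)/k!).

L = (1 + 10·x + 36·x^2 + 48·x^3)·Dx + (-1 + x + 5·x^2 + 12·x^3 + 12·x^4)·Dx^2  (order 2).
h: a_k = 0, 3, 3/2, 6, 69/4, 231/5, …
ICs: h(0) = 0, h′(0) = 3.

f: a_k = 3, 3, 12, 21, 57, 120, …
L₀ from L_f via x↦r, Dx↦r'^{-1}Dx.
Integrate: L := L₀·Dx.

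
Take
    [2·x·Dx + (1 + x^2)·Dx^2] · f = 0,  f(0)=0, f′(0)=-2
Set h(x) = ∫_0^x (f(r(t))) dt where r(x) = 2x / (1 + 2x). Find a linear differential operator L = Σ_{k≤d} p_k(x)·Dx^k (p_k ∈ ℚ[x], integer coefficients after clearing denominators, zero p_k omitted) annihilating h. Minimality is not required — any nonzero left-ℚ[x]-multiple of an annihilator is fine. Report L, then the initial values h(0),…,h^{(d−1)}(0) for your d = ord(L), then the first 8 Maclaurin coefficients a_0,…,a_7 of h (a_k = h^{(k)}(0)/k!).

f: a_k = 0, -2, 0, 2/3, 0, -2/5, 0, 2/7, …
Substitute x→r, Dx→(1/r')Dx; clear ⇒ L₀.
Integrate: L := L₀·Dx.
L = (4 + 16·x)·Dx^2 + (1 + 4·x + 8·x^2)·Dx^3  (order 3).
h: a_k = 0, 0, -2, 8/3, -8/3, 0, 128/15, -512/21, …
ICs: h(0) = 0, h′(0) = 0, h′′(0) = -4.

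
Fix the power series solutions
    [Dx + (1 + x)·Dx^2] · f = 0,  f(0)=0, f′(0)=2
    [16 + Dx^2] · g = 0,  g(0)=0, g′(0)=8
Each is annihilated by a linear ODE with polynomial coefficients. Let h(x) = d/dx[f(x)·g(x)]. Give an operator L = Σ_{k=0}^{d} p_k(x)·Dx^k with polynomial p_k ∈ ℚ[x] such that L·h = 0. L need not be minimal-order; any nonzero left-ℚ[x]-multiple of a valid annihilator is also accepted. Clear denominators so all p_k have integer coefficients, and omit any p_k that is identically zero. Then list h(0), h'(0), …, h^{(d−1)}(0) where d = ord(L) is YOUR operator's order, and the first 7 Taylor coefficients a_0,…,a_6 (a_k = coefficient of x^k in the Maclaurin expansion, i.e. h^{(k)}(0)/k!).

L = (96160 + 647168·x + 1757184·x^2 + 2482176·x^3 + 1931264·x^4 + 786432·x^5 + 131072·x^6) + (13728 + 74144·x + 156160·x^2 + 161280·x^3 + 81920·x^4 + 16384·x^5)·Dx + (13546 + 87008·x + 228848·x^2 + 316416·x^3 + 242944·x^4 + 98304·x^5 + 16384·x^6)·Dx^2 + (858 + 4634·x + 9760·x^2 + 10080·x^3 + 5120·x^4 + 1024·x^5)·Dx^3 + (471 + 2910·x + 7439·x^2 + 10080·x^3 + 7640·x^4 + 3072·x^5 + 512·x^6)·Dx^4  (order 4).
h: a_k = 0, 32, -24, -448/3, 260/3, 416/3, -952/15, …
ICs: h(0) = 0, h′(0) = 32, h′′(0) = -48, h′′′(0) = -896.

f: a_k = 0, 2, -1, 2/3, -1/2, 2/5, -1/3, …
g: a_k = 0, 8, 0, -64/3, 0, 256/15, 0, …
f·g: L₀ = L_f ⊗_s L_g, ord ≤ 2·2.
h=h₀': d/dx-closure on L₀ ⇒ L.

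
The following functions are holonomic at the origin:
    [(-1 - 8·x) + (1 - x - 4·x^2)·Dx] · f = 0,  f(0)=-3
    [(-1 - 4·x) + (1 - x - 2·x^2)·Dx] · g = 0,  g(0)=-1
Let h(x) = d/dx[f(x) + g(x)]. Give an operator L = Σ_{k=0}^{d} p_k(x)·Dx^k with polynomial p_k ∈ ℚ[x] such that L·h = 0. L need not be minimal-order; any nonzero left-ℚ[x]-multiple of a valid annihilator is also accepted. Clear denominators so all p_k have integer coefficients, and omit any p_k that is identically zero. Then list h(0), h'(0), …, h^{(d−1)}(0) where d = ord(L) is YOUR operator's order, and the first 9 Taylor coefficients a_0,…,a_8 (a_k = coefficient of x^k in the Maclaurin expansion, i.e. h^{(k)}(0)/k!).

f: a_k = -3, -3, -15, -27, -87, -195, -543, -1323, -3495, …
g: a_k = -1, -1, -3, -5, -11, -21, -43, -85, -171, …
L₀ := lclm(L_f,L_g); ord L₀ ≤ 1+1.
h=h₀': d/dx-closure on L₀ ⇒ L.
L = (-6 - 336·x - 480·x^2 - 1824·x^3 - 3864·x^4 - 6528·x^5 + 2304·x^6) + (6 + 66·x + 156·x^2 + 168·x^3 + 162·x^4 - 3768·x^5 - 3456·x^6 + 1536·x^7)·Dx + (-1 + 2·x - 13·x^2 - 28·x^3 + 222·x^4 + 134·x^5 - 612·x^6 - 320·x^7 + 192·x^8)·Dx^2  (order 2).
h: a_k = -4, -36, -96, -392, -1080, -3516, -9856, -29328, -82152, …
ICs: h(0) = -4, h′(0) = -36.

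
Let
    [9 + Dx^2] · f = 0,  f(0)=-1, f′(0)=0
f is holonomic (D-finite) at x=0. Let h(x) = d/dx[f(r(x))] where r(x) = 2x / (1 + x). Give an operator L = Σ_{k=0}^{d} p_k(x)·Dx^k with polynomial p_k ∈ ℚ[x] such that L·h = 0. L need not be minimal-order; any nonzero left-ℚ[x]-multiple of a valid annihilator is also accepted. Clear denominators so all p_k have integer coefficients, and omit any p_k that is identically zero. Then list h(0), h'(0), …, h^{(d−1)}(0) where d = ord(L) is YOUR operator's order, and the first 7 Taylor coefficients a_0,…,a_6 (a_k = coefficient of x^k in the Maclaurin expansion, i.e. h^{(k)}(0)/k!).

f: a_k = -1, 0, 9/2, 0, -27/8, 0, 81/80, …
f∘r: x↦r, Dx↦Dx/r' in L_f ⇒ L₀.
Derive L from L₀ (diff closure).
L = (42 + 12·x + 6·x^2) + (6 + 18·x + 18·x^2 + 6·x^3)·Dx + (1 + 4·x + 6·x^2 + 4·x^3 + x^4)·Dx^2  (order 2).
h: a_k = 0, 36, -108, 0, 720, -11556/5, 20412/5, …
ICs: h(0) = 0, h′(0) = 36.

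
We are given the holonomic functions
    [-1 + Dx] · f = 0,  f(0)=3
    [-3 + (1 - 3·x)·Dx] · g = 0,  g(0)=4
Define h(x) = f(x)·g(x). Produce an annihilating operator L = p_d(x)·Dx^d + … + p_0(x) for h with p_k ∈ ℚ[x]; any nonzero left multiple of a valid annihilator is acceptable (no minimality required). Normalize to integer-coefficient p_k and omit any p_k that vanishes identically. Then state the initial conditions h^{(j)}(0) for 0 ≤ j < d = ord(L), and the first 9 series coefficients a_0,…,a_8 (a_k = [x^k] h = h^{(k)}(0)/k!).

f: a_k = 3, 3, 3/2, 1/2, 1/8, 1/40, 1/240, 1/1680, 1/13440, …
g: a_k = 4, 12, 36, 108, 324, 972, 2916, 8748, 26244, …
h₀=f·g: eliminate ⇒ L₀, order ≤ 1·1.
L = (4 - 3·x) + (-1 + 3·x)·Dx  (order 1).
h: a_k = 12, 48, 150, 452, 2713/2, 20348/5, 732529/60, 1538311/42, 369194641/3360, …
ICs: h(0) = 12.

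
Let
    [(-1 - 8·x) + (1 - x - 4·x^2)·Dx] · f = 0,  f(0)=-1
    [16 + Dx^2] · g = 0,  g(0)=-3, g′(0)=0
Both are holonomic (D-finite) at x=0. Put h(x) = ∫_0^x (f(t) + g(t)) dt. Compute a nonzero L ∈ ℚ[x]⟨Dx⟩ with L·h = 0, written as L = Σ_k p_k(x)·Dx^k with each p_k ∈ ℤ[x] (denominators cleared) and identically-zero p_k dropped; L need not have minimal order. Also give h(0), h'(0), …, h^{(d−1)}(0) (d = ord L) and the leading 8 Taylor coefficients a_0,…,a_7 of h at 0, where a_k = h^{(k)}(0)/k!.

f: a_k = -1, -1, -5, -9, -29, -65, -181, -441, …
g: a_k = -3, 0, 24, 0, -32, 0, 256/15, 0, …
Sum ⇒ L₀ = lclm(L_f,L_g) in ℚ(x)⟨Dx⟩.
Integrate: L := L₀·Dx.
L = (560 + 4608·x + 1664·x^2 + 6144·x^3 + 10240·x^4 + 16384·x^5)·Dx + (-208 + 272·x + 896·x^2 - 1408·x^3 - 1536·x^4 + 6144·x^5 + 8192·x^6)·Dx^2 + (35 + 288·x + 104·x^2 + 384·x^3 + 640·x^4 + 1024·x^5)·Dx^3 + (-13 + 17·x + 56·x^2 - 88·x^3 - 96·x^4 + 384·x^5 + 512·x^6)·Dx^4  (order 4).
h: a_k = 0, -4, -1/2, 19/3, -9/4, -61/5, -65/6, -2459/105, …
ICs: h(0) = 0, h′(0) = -4, h′′(0) = -1, h′′′(0) = 38.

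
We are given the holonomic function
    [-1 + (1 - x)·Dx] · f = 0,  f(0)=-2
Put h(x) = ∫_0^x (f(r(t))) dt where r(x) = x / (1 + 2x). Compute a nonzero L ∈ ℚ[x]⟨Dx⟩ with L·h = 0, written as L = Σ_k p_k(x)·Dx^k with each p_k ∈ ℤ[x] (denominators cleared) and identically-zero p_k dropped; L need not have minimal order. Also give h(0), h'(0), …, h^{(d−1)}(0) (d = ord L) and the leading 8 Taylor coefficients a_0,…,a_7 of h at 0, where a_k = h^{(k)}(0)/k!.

L = -Dx + (1 + 3·x + 2·x^2)·Dx^2  (order 2).
h: a_k = 0, -2, -1, 2/3, -1/2, 2/5, -1/3, 2/7, …
ICs: h(0) = 0, h′(0) = -2.

f: a_k = -2, -2, -2, -2, -2, -2, -2, -2, …
Change of var in L_f (x↦r) gives L₀.
h=∫₀ˣh₀: take L = L₀·Dx.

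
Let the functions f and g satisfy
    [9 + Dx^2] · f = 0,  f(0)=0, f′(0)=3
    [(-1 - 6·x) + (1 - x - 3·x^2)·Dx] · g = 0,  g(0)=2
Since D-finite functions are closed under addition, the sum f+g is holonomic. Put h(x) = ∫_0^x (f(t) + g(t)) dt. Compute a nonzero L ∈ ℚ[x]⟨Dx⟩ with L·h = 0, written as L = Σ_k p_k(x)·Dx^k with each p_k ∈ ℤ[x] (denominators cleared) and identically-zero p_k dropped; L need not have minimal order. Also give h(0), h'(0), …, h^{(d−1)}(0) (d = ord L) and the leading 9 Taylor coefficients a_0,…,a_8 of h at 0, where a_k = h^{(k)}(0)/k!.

L = (-459 - 2916·x - 1539·x^2 - 3888·x^3 - 3645·x^4 - 4374·x^5)·Dx + (153 - 153·x - 378·x^2 + 405·x^3 - 2187·x^5 - 2187·x^6)·Dx^2 + (-51 - 324·x - 171·x^2 - 432·x^3 - 405·x^4 - 486·x^5)·Dx^3 + (17 - 17·x - 42·x^2 + 45·x^3 - 243·x^5 - 243·x^6)·Dx^4  (order 4).
h: a_k = 0, 2, 5/2, 8/3, 19/8, 38/5, 3281/240, 194/7, 242797/4480, …
ICs: h(0) = 0, h′(0) = 2, h′′(0) = 5, h′′′(0) = 16.

f: a_k = 0, 3, 0, -9/2, 0, 81/40, 0, -243/560, 0, …
g: a_k = 2, 2, 8, 14, 38, 80, 194, 434, 1016, …
Sum ⇒ L₀ = lclm(L_f,L_g) in ℚ(x)⟨Dx⟩.
Integrate: L := L₀·Dx.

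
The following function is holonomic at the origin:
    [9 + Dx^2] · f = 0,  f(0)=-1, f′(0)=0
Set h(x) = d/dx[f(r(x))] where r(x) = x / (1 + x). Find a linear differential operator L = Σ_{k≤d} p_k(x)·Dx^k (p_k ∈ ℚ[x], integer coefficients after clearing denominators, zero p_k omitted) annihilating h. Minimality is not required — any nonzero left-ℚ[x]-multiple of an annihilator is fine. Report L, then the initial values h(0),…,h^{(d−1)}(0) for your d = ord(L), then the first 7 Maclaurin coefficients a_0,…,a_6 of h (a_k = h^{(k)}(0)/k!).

f: a_k = -1, 0, 9/2, 0, -27/8, 0, 81/80, …
h₀=f(r): pull back L_f along r ⇒ L₀.
Derive L from L₀ (diff closure).
L = (15 + 12·x + 6·x^2) + (6 + 18·x + 18·x^2 + 6·x^3)·Dx + (1 + 4·x + 6·x^2 + 4·x^3 + x^4)·Dx^2  (order 2).
h: a_k = 0, 9, -27, 81/2, -45/2, -2457/40, 9639/40, …
ICs: h(0) = 0, h′(0) = 9.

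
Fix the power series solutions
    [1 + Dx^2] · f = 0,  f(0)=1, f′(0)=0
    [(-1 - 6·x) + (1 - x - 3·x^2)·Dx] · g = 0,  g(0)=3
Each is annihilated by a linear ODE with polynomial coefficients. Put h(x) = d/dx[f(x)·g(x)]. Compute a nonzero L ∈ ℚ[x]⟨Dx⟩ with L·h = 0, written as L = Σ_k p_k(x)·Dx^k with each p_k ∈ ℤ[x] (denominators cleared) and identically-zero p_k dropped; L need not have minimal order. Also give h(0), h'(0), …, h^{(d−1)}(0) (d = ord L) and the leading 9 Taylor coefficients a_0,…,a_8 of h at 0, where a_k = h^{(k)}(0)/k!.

L = (83 - 2·x - 5·x^2 + 6·x^3 + 9·x^4) + (16 + 98·x + 18·x^2 + 36·x^3)·Dx + (-5 + 4·x + 13·x^2 + 6·x^3 + 9·x^4)·Dx^2  (order 2).
h: a_k = 3, 21, 117/2, 409/2, 4385/8, 63119/40, 994343/240, 18558737/1680, 127268907/4480, …
ICs: h(0) = 3, h′(0) = 21.

f: a_k = 1, 0, -1/2, 0, 1/24, 0, -1/720, 0, 1/40320, …
g: a_k = 3, 3, 12, 21, 57, 120, 291, 651, 1524, …
Sym-product of L_f,L_g gives L₀ (≤ ord 2).
h₀' ⇒ L via d/dx closure of L₀.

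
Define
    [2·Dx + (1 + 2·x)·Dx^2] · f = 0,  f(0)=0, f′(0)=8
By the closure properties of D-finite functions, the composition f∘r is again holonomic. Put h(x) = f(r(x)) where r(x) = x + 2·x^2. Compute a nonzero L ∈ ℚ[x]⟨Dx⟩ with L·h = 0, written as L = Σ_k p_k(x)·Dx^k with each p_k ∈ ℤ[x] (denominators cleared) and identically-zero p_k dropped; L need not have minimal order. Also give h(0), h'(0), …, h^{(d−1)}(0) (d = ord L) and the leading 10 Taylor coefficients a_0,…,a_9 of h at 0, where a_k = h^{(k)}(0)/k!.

f: a_k = 0, 8, -8, 32/3, -16, 128/5, -128/3, 512/7, -128, 2048/9, …
Substitute x→r, Dx→(1/r')Dx; clear ⇒ L₀.
L = (-2 + 8·x + 16·x^2)·Dx + (1 + 6·x + 12·x^2 + 16·x^3)·Dx^2  (order 2).
h: a_k = 0, 8, 8, -64/3, 16, 128/5, -256/3, 512/7, 128, -4096/9, …
ICs: h(0) = 0, h′(0) = 8.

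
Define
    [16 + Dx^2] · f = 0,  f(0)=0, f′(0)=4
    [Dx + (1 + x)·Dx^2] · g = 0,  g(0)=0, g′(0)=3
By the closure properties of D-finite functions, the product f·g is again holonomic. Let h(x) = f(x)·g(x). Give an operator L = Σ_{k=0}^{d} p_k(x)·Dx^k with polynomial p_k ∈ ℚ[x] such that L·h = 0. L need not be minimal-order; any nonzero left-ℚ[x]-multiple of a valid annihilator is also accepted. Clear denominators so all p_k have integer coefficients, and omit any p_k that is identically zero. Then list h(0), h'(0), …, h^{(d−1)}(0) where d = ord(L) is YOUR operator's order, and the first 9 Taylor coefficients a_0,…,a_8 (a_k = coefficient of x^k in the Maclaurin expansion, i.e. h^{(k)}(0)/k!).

L = (15072 + 62976·x + 97024·x^2 + 65536·x^3 + 16384·x^4) + (1984 + 6080·x + 6144·x^2 + 2048·x^3)·Dx + (1950 + 8000·x + 12192·x^2 + 8192·x^3 + 2048·x^4)·Dx^2 + (124 + 380·x + 384·x^2 + 128·x^3)·Dx^3 + (63 + 254·x + 383·x^2 + 256·x^3 + 64·x^4)·Dx^4  (order 4).
h: a_k = 0, 0, 12, -6, -28, 13, 52/3, -34/5, -124/21, …
ICs: h(0) = 0, h′(0) = 0, h′′(0) = 24, h′′′(0) = -36.

f: a_k = 0, 4, 0, -32/3, 0, 128/15, 0, -1024/315, 0, …
g: a_k = 0, 3, -3/2, 1, -3/4, 3/5, -1/2, 3/7, -3/8, …
Product ⇒ symmetric product L₀, ord ≤ 4.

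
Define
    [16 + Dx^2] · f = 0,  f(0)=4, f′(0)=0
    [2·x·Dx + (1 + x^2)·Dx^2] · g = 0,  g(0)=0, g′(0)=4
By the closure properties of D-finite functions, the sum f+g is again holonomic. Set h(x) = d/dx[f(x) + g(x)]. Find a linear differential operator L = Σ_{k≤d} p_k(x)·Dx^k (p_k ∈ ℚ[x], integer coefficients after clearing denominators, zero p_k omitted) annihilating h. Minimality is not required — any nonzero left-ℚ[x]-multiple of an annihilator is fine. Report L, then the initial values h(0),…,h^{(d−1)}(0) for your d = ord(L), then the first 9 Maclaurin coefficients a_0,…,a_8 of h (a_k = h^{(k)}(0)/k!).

f: a_k = 4, 0, -32, 0, 128/3, 0, -1024/45, 0, 2048/315, …
g: a_k = 0, 4, 0, -4/3, 0, 4/5, 0, -4/7, 0, …
f+g: L₀ = lclm(L_f,L_g), ord ≤ 2+2.
h=h₀': d/dx-closure on L₀ ⇒ L.
L = (64·x + 704·x^3 + 256·x^5) + (112 + 416·x^2 + 432·x^4 + 128·x^6)·Dx + (4·x + 44·x^3 + 16·x^5)·Dx^2 + (7 + 26·x^2 + 27·x^4 + 8·x^6)·Dx^3  (order 3).
h: a_k = 4, -64, -4, 512/3, 4, -2048/15, -4, 16384/315, 4, …
ICs: h(0) = 4, h′(0) = -64, h′′(0) = -8.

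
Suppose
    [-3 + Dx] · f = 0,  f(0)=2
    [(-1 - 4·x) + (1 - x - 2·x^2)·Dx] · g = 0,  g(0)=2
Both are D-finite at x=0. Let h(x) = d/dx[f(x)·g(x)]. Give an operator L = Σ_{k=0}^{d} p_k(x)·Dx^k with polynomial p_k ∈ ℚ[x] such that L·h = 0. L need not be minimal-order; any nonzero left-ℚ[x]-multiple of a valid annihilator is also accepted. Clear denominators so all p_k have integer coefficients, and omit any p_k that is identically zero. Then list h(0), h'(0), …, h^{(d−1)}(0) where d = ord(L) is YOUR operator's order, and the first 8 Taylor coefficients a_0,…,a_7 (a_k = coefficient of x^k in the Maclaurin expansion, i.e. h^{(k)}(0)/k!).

f: a_k = 2, 6, 9, 9, 27/4, 81/20, 81/40, 243/280, …
g: a_k = 2, 2, 6, 10, 22, 42, 86, 170, …
Sym-product of L_f,L_g gives L₀ (≤ ord 1).
Derive L from L₀ (diff closure).
L = (21 + 12·x - 39·x^2 - 12·x^3 + 36·x^4) + (-4 + 3·x + 15·x^2 - 4·x^3 - 12·x^4)·Dx  (order 1).
h: a_k = 16, 84, 276, 758, 1908, 45879/10, 107071/10, 3426681/140, …
ICs: h(0) = 16.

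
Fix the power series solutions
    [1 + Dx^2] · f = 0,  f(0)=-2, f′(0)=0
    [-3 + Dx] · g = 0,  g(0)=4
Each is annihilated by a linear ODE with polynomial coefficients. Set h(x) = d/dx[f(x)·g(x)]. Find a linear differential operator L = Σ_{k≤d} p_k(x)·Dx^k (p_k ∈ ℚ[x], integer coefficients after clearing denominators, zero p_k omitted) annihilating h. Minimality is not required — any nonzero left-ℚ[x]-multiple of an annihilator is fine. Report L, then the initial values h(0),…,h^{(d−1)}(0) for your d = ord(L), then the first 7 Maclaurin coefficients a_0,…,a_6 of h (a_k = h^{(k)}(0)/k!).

f: a_k = -2, 0, 1, 0, -1/12, 0, 1/360, …
g: a_k = 4, 12, 18, 18, 27/2, 81/10, 81/20, …
L₀ := L_f ⊗_s L_g (sym. prod.), ord ≤ 2.
h=h₀': d/dx-closure on L₀ ⇒ L.
L = 10 - 6·Dx + Dx^2  (order 2).
h: a_k = -24, -64, -72, -112/3, 4, 352/15, 332/15, …
ICs: h(0) = -24, h′(0) = -64.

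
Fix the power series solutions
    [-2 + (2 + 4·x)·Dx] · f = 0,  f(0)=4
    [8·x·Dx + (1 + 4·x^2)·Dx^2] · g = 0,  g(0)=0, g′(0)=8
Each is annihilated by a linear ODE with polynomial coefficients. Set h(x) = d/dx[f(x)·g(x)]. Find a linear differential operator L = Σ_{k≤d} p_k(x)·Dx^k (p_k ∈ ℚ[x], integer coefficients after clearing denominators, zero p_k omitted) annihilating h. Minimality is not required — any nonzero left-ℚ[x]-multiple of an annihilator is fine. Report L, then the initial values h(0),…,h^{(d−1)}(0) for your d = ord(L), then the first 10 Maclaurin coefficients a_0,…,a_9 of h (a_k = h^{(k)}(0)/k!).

L = (5 + 80·x + 8·x^2 - 192·x^3 - 48·x^4) + (14 + 84·x + 144·x^2 - 224·x^3 - 672·x^4 - 192·x^5)·Dx + (3 + 4·x - 12·x^2 - 32·x^3 - 112·x^4 - 192·x^5 - 64·x^6)·Dx^2  (order 2).
h: a_k = 32, 64, -176, -320/3, 1556/3, 3272/5, -37706/15, -178672/105, 237197/28, 1189801/126, …
ICs: h(0) = 32, h′(0) = 64.

f: a_k = 4, 4, -2, 2, -5/2, 7/2, -21/4, 33/4, -429/32, 715/32, …
g: a_k = 0, 8, 0, -32/3, 0, 128/5, 0, -512/7, 0, 2048/9, …
Product ⇒ symmetric product L₀, ord ≤ 2.
Derive L from L₀ (diff closure).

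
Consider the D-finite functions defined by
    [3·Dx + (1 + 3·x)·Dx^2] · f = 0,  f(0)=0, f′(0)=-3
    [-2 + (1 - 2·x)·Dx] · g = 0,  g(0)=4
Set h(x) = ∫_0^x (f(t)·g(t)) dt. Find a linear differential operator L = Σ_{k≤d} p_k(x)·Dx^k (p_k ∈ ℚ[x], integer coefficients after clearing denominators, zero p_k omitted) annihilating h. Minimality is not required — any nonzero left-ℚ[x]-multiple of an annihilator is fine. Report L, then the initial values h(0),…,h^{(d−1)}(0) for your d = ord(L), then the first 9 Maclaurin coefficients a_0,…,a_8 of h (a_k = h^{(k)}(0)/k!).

f: a_k = 0, -3, 9/2, -9, 81/4, -243/5, 243/2, -2187/7, 6561/8, …
g: a_k = 4, 8, 16, 32, 64, 128, 256, 512, 1024, …
L₀ := L_f ⊗_s L_g (sym. prod.), ord ≤ 2.
Integrate: L := L₀·Dx.
L = 6·Dx + (1 + 18·x)·Dx^2 + (-1 - x + 6·x^2)·Dx^3  (order 3).
h: a_k = 0, 0, -6, -2, -12, -3, -187/5, 186/35, -5142/35, …
ICs: h(0) = 0, h′(0) = 0, h′′(0) = -12.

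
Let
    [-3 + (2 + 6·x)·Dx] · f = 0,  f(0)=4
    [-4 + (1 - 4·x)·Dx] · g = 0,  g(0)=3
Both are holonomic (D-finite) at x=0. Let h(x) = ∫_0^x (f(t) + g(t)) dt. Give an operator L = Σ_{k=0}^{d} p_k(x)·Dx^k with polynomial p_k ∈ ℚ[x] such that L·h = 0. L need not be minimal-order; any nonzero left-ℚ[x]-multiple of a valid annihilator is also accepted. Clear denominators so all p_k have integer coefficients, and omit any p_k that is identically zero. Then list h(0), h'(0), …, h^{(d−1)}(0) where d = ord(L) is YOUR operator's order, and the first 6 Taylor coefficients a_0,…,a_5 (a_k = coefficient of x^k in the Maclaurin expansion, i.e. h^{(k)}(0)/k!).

L = (228 + 432·x)·Dx + (-137 - 696·x - 1296·x^2)·Dx^2 + (10 + 62·x - 192·x^2 - 864·x^3)·Dx^3  (order 3).
h: a_k = 0, 7, 9, 29/2, 795/16, 24171/160, …
ICs: h(0) = 0, h′(0) = 7, h′′(0) = 18.

f: a_k = 4, 6, -9/2, 27/4, -405/32, 1701/64, …
g: a_k = 3, 12, 48, 192, 768, 3072, …
Sum ⇒ L₀ = lclm(L_f,L_g) in ℚ(x)⟨Dx⟩.
h=∫₀ˣh₀: take L = L₀·Dx.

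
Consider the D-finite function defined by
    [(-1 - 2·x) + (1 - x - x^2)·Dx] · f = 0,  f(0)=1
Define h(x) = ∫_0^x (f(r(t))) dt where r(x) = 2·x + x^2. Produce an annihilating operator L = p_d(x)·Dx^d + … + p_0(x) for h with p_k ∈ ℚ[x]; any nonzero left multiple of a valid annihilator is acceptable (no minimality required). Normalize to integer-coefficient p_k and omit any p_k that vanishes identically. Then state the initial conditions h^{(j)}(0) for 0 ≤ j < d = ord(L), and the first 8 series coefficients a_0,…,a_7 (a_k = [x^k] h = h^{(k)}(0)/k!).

f: a_k = 1, 1, 2, 3, 5, 8, 13, 21, …
f∘r: x↦r, Dx↦Dx/r' in L_f ⇒ L₀.
h=∫₀ˣh₀: take L = L₀·Dx.
L = (2 + 10·x + 12·x^2 + 4·x^3)·Dx + (-1 + 2·x + 5·x^2 + 4·x^3 + x^4)·Dx^2  (order 2).
h: a_k = 0, 1, 1, 3, 8, 118/5, 217/3, 1595/7, …
ICs: h(0) = 0, h′(0) = 1.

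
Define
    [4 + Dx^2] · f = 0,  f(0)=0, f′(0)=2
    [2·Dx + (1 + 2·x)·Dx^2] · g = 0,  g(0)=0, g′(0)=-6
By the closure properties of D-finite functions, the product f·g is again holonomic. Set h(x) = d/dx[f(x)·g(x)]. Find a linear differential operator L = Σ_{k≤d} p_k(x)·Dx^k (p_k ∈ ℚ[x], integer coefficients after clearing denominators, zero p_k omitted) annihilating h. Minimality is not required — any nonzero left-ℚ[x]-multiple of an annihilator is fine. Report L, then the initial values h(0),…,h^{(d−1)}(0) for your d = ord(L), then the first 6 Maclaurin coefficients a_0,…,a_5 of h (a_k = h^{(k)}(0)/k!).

f: a_k = 0, 2, 0, -4/3, 0, 4/15, …
g: a_k = 0, -6, 6, -8, 12, -96/5, …
f·g: L₀ = L_f ⊗_s L_g, ord ≤ 2·2.
Derive L from L₀ (diff closure).
L = (-400 - 1408·x - 2688·x^2 + 1536·x^3 + 11008·x^4 + 12288·x^5 + 4096·x^6) + (-192 - 512·x + 640·x^2 + 3840·x^3 + 5120·x^4 + 2048·x^5)·Dx + (-112 - 352·x - 224·x^2 + 2304·x^3 + 6272·x^4 + 6144·x^5 + 2048·x^6)·Dx^2 + (-48 - 128·x + 160·x^2 + 960·x^3 + 1280·x^4 + 512·x^5)·Dx^3 + (-3 + 112·x^2 + 480·x^3 + 880·x^4 + 768·x^5 + 256·x^6)·Dx^4  (order 4).
h: a_k = 0, -24, 36, -32, 80, -176, …
ICs: h(0) = 0, h′(0) = -24, h′′(0) = 72, h′′′(0) = -192.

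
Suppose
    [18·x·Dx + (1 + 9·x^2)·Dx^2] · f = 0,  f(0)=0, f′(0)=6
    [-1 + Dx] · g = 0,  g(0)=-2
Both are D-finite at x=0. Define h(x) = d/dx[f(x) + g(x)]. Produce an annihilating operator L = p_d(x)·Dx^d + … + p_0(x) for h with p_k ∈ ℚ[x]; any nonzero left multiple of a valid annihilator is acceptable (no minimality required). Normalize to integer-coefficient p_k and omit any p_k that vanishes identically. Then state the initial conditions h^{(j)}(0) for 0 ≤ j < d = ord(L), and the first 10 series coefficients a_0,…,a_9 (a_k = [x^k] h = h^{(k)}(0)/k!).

L = (18 - 18·x - 486·x^2 - 162·x^3) + (-19 + 468·x^2 - 81·x^4)·Dx + (1 + 18·x + 18·x^2 + 162·x^3 + 81·x^4)·Dx^2  (order 2).
h: a_k = 4, -2, -55, -1/3, 5831/12, -1/60, -1574641/360, -1/2520, 793618559/20160, -1/181440, …
ICs: h(0) = 4, h′(0) = -2.

f: a_k = 0, 6, 0, -18, 0, 486/5, 0, -4374/7, 0, 4374, …
g: a_k = -2, -2, -1, -1/3, -1/12, -1/60, -1/360, -1/2520, -1/20160, -1/181440, …
Sum ⇒ L₀ = lclm(L_f,L_g) in ℚ(x)⟨Dx⟩.
h=h₀': d/dx-closure on L₀ ⇒ L.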